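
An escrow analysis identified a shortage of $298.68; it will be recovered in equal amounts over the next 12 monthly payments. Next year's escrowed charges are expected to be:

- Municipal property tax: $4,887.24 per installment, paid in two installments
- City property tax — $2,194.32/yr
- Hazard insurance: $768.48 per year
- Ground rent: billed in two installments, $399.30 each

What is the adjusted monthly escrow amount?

$1,152.88

Municipal property tax = $4,887.24 × 2 = $9,774.48 annually
City property tax = $2,194.32 annually
Hazard insurance = $768.48 annually
Ground rent = $399.30 × 2 = $798.60 annually
Yearly total = $13,535.88
Base monthly escrow = $13,535.88 ÷ 12 = $1,127.99
Monthly shortage recovery: $298.68 ÷ 12 = $24.89
New monthly escrow = $1,127.99 + $24.89 = $1,152.88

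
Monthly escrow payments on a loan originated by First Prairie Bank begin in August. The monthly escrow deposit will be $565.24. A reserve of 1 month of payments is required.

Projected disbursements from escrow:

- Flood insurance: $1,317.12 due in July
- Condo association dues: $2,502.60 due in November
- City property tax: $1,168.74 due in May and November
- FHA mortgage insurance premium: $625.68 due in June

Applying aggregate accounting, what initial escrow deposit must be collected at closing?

Cushion = 1 × $565.24 = $565.24
Trial balance (start $0, +$565.24 each month, − disbursements):
  Aug: +$565.24 → $565.24
  Sep: +$565.24 → $1,130.48
  Oct: +$565.24 → $1,695.72
  Nov: +$565.24 − $3,671.34 → -$1,410.38
  Dec: +$565.24 → -$845.14
  Jan: +$565.24 → -$279.90
  Feb: +$565.24 → $285.34
  Mar: +$565.24 → $850.58
  Apr: +$565.24 → $1,415.82
  May: +$565.24 − $1,168.74 → $812.32
  Jun: +$565.24 − $625.68 → $751.88
  Jul: +$565.24 − $1,317.12 → $0.00
Lowest trial balance = -$1,410.38 (Nov)
Initial deposit = cushion − low point = $565.24 − (-$1,410.38) = $1,975.62

$1,975.62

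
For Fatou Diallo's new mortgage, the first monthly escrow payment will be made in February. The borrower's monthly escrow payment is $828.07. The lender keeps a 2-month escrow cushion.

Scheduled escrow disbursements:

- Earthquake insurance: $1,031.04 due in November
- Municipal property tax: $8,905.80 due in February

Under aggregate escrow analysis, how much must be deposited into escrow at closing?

$9,733.87

Cushion = 2 × $828.07 = $1,656.14
Trial balance (start $0, +$828.07 each month, − disbursements):
  Feb: +$828.07 − $8,905.80 → -$8,077.73
  Mar: +$828.07 → -$7,249.66
  Apr: +$828.07 → -$6,421.59
  May: +$828.07 → -$5,593.52
  Jun: +$828.07 → -$4,765.45
  Jul: +$828.07 → -$3,937.38
  Aug: +$828.07 → -$3,109.31
  Sep: +$828.07 → -$2,281.24
  Oct: +$828.07 → -$1,453.17
  Nov: +$828.07 − $1,031.04 → -$1,656.14
  Dec: +$828.07 → -$828.07
  Jan: +$828.07 → $0.00
Lowest trial balance = -$8,077.73 (Feb)
Initial deposit = cushion − low point = $1,656.14 − (-$8,077.73) = $9,733.87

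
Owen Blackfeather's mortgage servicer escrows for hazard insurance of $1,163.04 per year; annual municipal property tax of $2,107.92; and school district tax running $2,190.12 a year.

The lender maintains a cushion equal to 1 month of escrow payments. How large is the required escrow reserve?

$455.09

Hazard insurance — $1,163.04 per year
Municipal property tax — $2,107.92 per year
School district tax — $2,190.12 per year
Yearly total = $1,163.04 + $2,107.92 + $2,190.12 = $5,461.08
Per month = $5,461.08 / 12 = $455.09
Reserve = 1 × $455.09 = $455.09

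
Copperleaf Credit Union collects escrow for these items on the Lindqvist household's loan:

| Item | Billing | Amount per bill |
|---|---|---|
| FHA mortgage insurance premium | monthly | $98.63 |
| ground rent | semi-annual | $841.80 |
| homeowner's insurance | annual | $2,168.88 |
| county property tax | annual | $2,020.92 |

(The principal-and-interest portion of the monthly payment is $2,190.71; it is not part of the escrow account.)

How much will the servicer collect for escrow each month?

FHA mortgage insurance premium = $98.63 × 12 = $1,183.56
Ground rent = $841.80 × 2 = $1,683.60
Homeowner's insurance = $2,168.88
County property tax = $2,020.92
Yearly total = $1,183.56 + $1,683.60 + $2,168.88 + $2,020.92 = $7,056.96
Monthly = $7,056.96 ÷ 12 = $588.08

$588.08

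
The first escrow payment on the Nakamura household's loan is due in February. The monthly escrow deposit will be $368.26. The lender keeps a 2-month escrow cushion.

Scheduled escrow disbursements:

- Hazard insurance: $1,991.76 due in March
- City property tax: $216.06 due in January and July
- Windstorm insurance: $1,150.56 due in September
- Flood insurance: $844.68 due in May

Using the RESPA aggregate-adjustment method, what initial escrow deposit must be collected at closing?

$2,099.92

Cushion = 2 × $368.26 = $736.52
Trial balance (start $0, +$368.26 each month, − disbursements):
  Feb: +$368.26 → $368.26
  Mar: +$368.26 − $1,991.76 → -$1,255.24
  Apr: +$368.26 → -$886.98
  May: +$368.26 − $844.68 → -$1,363.40
  Jun: +$368.26 → -$995.14
  Jul: +$368.26 − $216.06 → -$842.94
  Aug: +$368.26 → -$474.68
  Sep: +$368.26 − $1,150.56 → -$1,256.98
  Oct: +$368.26 → -$888.72
  Nov: +$368.26 → -$520.46
  Dec: +$368.26 → -$152.20
  Jan: +$368.26 − $216.06 → $0.00
Lowest trial balance = -$1,363.40 (May)
Initial deposit = cushion − low point = $736.52 − (-$1,363.40) = $2,099.92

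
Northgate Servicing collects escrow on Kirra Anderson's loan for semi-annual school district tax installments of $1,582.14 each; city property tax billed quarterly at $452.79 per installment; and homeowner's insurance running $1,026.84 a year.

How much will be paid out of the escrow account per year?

School district tax: $1,582.14 × 2 = $3,164.28 per year
City property tax: $452.79 × 4 = $1,811.16 per year
Homeowner's insurance: $1,026.84 per year
Combined annual = $3,164.28 + $1,811.16 + $1,026.84 = $6,002.28

$6,002.28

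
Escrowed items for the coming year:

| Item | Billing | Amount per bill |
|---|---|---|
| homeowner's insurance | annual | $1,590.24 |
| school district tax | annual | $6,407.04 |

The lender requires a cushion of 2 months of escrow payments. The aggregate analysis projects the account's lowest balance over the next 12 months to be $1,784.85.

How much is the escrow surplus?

$451.97

Homeowner's insurance = $1,590.24 per year
School district tax = $6,407.04 per year
Total annual escrow = $1,590.24 + $6,407.04 = $7,997.28
Per month = $7,997.28 / 12 = $666.44
Cushion = 2 × $666.44 = $1,332.88
Excess over cushion: $1,784.85 − $1,332.88 = $451.97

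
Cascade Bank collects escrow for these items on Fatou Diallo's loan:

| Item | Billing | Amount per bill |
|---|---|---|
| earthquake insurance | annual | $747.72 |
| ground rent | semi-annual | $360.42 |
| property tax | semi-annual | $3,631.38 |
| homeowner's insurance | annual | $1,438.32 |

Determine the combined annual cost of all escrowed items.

$10,169.64

Earthquake insurance: $747.72 annually
Ground rent: $360.42 × 2 = $720.84 annually
Property tax: $3,631.38 × 2 = $7,262.76 annually
Homeowner's insurance: $1,438.32 annually
Annual escrow total = $10,169.64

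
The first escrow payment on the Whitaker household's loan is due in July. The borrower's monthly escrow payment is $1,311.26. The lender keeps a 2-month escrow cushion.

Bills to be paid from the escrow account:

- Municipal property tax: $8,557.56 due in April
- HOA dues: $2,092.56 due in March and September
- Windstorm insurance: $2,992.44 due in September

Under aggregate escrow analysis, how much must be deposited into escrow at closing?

Cushion = 2 × $1,311.26 = $2,622.52
Trial balance (start $0, +$1,311.26 each month, − disbursements):
  Jul: +$1,311.26 → $1,311.26
  Aug: +$1,311.26 → $2,622.52
  Sep: +$1,311.26 − $5,085.00 → -$1,151.22
  Oct: +$1,311.26 → $160.04
  Nov: +$1,311.26 → $1,471.30
  Dec: +$1,311.26 → $2,782.56
  Jan: +$1,311.26 → $4,093.82
  Feb: +$1,311.26 → $5,405.08
  Mar: +$1,311.26 − $2,092.56 → $4,623.78
  Apr: +$1,311.26 − $8,557.56 → -$2,622.52
  May: +$1,311.26 → -$1,311.26
  Jun: +$1,311.26 → $0.00
Lowest trial balance = -$2,622.52 (Apr)
Initial deposit = cushion − low point = $2,622.52 − (-$2,622.52) = $5,245.04

$5,245.04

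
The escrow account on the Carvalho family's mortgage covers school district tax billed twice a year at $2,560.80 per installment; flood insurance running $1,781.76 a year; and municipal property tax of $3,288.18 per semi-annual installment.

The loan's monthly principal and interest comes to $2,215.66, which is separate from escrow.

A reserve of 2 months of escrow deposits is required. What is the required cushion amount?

School district tax: $2,560.80 × 2 = $5,121.60/yr
Flood insurance: $1,781.76/yr
Municipal property tax: $3,288.18 × 2 = $6,576.36/yr
Total annual escrow = $5,121.60 + $1,781.76 + $6,576.36 = $13,479.72
Per month = $13,479.72 ÷ 12 = $1,123.31
Cushion = 2 × $1,123.31 = $2,246.62

$2,246.62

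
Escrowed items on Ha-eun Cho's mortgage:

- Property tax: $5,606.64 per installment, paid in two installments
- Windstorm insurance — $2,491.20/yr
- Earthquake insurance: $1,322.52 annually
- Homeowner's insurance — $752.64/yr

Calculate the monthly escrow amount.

$1,314.97

Property tax — $5,606.64 × 2 = $11,213.28 annually
Windstorm insurance — $2,491.20 annually
Earthquake insurance — $1,322.52 annually
Homeowner's insurance — $752.64 annually
Annual escrow total = $15,779.64
Per month = $15,779.64 ÷ 12 = $1,314.97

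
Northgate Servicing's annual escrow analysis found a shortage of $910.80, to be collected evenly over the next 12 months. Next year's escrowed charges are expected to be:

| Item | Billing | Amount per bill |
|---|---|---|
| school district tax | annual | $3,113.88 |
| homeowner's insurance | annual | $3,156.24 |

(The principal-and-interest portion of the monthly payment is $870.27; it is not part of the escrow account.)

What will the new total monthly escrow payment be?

$598.41

School district tax — $3,113.88 per year
Homeowner's insurance — $3,156.24 per year
Total per year = $3,113.88 + $3,156.24 = $6,270.12
Base monthly escrow = $6,270.12 ÷ 12 = $522.51
Monthly shortage recovery: $910.80 / 12 = $75.90
Adjusted monthly = $522.51 + $75.90 = $598.41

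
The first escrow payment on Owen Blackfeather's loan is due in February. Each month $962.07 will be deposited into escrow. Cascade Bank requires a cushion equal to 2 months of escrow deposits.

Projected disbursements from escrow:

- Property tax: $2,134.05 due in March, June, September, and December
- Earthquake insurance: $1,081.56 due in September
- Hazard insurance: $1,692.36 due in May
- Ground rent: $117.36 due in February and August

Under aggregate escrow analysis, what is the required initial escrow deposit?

$3,638.37

Cushion = 2 × $962.07 = $1,924.14
Trial balance (start $0, +$962.07 each month, − disbursements):
  Feb: +$962.07 − $117.36 → $844.71
  Mar: +$962.07 − $2,134.05 → -$327.27
  Apr: +$962.07 → $634.80
  May: +$962.07 − $1,692.36 → -$95.49
  Jun: +$962.07 − $2,134.05 → -$1,267.47
  Jul: +$962.07 → -$305.40
  Aug: +$962.07 − $117.36 → $539.31
  Sep: +$962.07 − $3,215.61 → -$1,714.23
  Oct: +$962.07 → -$752.16
  Nov: +$962.07 → $209.91
  Dec: +$962.07 − $2,134.05 → -$962.07
  Jan: +$962.07 → $0.00
Lowest trial balance = -$1,714.23 (Sep)
Initial deposit = cushion − low point = $1,924.14 − (-$1,714.23) = $3,638.37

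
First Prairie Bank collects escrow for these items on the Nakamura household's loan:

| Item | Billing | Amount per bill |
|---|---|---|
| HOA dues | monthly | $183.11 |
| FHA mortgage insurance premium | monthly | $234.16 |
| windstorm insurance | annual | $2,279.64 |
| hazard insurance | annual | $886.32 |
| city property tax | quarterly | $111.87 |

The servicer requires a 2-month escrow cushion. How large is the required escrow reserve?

HOA dues: $183.11 × 12 = $2,197.32
FHA mortgage insurance premium: $234.16 × 12 = $2,809.92
Windstorm insurance: $2,279.64
Hazard insurance: $886.32
City property tax: $111.87 × 4 = $447.48
Total per year = $2,197.32 + $2,809.92 + $2,279.64 + $886.32 + $447.48 = $8,620.68
Per month = $8,620.68 ÷ 12 = $718.39
Required cushion = 2 × $718.39 = $1,436.78

$1,436.78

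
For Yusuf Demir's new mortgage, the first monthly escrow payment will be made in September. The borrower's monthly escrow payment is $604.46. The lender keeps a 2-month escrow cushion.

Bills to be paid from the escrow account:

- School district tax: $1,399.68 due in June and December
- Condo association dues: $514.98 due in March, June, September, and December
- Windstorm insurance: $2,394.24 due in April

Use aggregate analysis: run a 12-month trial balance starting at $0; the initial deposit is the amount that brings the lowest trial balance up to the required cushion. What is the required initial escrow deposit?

$2,417.84

Cushion = 2 × $604.46 = $1,208.92
Trial balance (start $0, +$604.46 each month, − disbursements):
  Sep: +$604.46 − $514.98 → $89.48
  Oct: +$604.46 → $693.94
  Nov: +$604.46 → $1,298.40
  Dec: +$604.46 − $1,914.66 → -$11.80
  Jan: +$604.46 → $592.66
  Feb: +$604.46 → $1,197.12
  Mar: +$604.46 − $514.98 → $1,286.60
  Apr: +$604.46 − $2,394.24 → -$503.18
  May: +$604.46 → $101.28
  Jun: +$604.46 − $1,914.66 → -$1,208.92
  Jul: +$604.46 → -$604.46
  Aug: +$604.46 → $0.00
Lowest trial balance = -$1,208.92 (Jun)
Initial deposit = cushion − low point = $1,208.92 − (-$1,208.92) = $2,417.84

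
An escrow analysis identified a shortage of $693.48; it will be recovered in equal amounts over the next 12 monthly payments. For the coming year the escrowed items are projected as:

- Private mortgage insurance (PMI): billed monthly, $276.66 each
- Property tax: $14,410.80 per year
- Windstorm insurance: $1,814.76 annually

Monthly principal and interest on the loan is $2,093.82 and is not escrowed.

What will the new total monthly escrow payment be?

$1,686.58

Private mortgage insurance (PMI) — $276.66 × 12 = $3,319.92 per year
Property tax — $14,410.80 per year
Windstorm insurance — $1,814.76 per year
Yearly total = $3,319.92 + $14,410.80 + $1,814.76 = $19,545.48
Monthly escrow = $19,545.48 ÷ 12 = $1,628.79
Monthly shortage recovery: $693.48 ÷ 12 = $57.79
Adjusted monthly = $1,628.79 + $57.79 = $1,686.58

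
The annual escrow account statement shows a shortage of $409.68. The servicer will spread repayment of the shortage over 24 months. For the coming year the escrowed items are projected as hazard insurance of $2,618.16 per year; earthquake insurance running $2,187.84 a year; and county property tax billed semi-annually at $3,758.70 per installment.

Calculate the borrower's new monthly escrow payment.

$1,044.02

Hazard insurance: $2,618.16
Earthquake insurance: $2,187.84
County property tax: $3,758.70 × 2 = $7,517.40
Total per year = $12,323.40
Monthly = $12,323.40 / 12 = $1,026.95
Monthly shortage recovery: $409.68 / 24 = $17.07
Adjusted monthly = $1,026.95 + $17.07 = $1,044.02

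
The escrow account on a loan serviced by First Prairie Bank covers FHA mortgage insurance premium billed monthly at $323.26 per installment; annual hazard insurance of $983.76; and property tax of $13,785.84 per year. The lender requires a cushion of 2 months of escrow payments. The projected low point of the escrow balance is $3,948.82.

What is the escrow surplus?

$840.70

FHA mortgage insurance premium: $323.26 × 12 = $3,879.12 per year
Hazard insurance: $983.76 per year
Property tax: $13,785.84 per year
Total per year = $18,648.72
Per month = $18,648.72 ÷ 12 = $1,554.06
Cushion = 2 × $1,554.06 = $3,108.12
Excess over cushion: $3,948.82 − $3,108.12 = $840.70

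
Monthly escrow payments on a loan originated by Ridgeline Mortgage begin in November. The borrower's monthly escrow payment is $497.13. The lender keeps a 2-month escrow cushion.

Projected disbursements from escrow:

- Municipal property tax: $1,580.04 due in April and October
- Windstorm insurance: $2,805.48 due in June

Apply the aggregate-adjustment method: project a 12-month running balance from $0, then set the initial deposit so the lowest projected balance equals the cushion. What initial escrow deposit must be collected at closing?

Cushion = 2 × $497.13 = $994.26
Trial balance (start $0, +$497.13 each month, − disbursements):
  Nov: +$497.13 → $497.13
  Dec: +$497.13 → $994.26
  Jan: +$497.13 → $1,491.39
  Feb: +$497.13 → $1,988.52
  Mar: +$497.13 → $2,485.65
  Apr: +$497.13 − $1,580.04 → $1,402.74
  May: +$497.13 → $1,899.87
  Jun: +$497.13 − $2,805.48 → -$408.48
  Jul: +$497.13 → $88.65
  Aug: +$497.13 → $585.78
  Sep: +$497.13 → $1,082.91
  Oct: +$497.13 − $1,580.04 → $0.00
Lowest trial balance = -$408.48 (Jun)
Initial deposit = cushion − low point = $994.26 − (-$408.48) = $1,402.74

$1,402.74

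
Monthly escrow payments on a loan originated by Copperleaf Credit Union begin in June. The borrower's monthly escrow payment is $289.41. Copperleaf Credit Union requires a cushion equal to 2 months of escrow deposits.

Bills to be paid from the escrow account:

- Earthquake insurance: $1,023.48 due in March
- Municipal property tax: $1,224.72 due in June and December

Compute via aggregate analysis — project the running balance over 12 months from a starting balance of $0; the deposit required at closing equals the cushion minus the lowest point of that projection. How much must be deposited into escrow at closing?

Cushion = 2 × $289.41 = $578.82
Trial balance (start $0, +$289.41 each month, − disbursements):
  Jun: +$289.41 − $1,224.72 → -$935.31
  Jul: +$289.41 → -$645.90
  Aug: +$289.41 → -$356.49
  Sep: +$289.41 → -$67.08
  Oct: +$289.41 → $222.33
  Nov: +$289.41 → $511.74
  Dec: +$289.41 − $1,224.72 → -$423.57
  Jan: +$289.41 → -$134.16
  Feb: +$289.41 → $155.25
  Mar: +$289.41 − $1,023.48 → -$578.82
  Apr: +$289.41 → -$289.41
  May: +$289.41 → $0.00
Lowest trial balance = -$935.31 (Jun)
Initial deposit = cushion − low point = $578.82 − (-$935.31) = $1,514.13

$1,514.13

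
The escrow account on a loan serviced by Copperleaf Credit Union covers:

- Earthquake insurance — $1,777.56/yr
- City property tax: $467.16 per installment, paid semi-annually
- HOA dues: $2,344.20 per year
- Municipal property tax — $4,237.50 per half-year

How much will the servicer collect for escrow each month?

$1,127.59

Earthquake insurance = $1,777.56
City property tax = $467.16 × 2 = $934.32
HOA dues = $2,344.20
Municipal property tax = $4,237.50 × 2 = $8,475.00
Total per year = $1,777.56 + $934.32 + $2,344.20 + $8,475.00 = $13,531.08
Monthly escrow = $13,531.08 ÷ 12 = $1,127.59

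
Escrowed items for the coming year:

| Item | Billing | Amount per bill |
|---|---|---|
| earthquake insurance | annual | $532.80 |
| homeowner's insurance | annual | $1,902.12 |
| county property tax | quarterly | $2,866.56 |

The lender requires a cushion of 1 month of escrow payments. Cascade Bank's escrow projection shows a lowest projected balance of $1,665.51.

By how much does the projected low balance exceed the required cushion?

$507.08

Earthquake insurance — $532.80 annually
Homeowner's insurance — $1,902.12 annually
County property tax — $2,866.56 × 4 = $11,466.24 annually
Annual escrow total = $532.80 + $1,902.12 + $11,466.24 = $13,901.16
Monthly = $13,901.16 / 12 = $1,158.43
Cushion = 1 × $1,158.43 = $1,158.43
Surplus = $1,665.51 − $1,158.43 = $507.08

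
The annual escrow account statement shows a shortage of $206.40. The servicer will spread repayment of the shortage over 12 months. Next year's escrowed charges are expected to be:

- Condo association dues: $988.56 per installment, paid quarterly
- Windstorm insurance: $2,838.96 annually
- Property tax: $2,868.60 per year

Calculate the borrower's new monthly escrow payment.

Condo association dues: $988.56 × 4 = $3,954.24
Windstorm insurance: $2,838.96
Property tax: $2,868.60
Combined annual = $9,661.80
Base monthly escrow = $9,661.80 / 12 = $805.15
Shortage spread = $206.40 / 12 = $17.20/mo
New monthly escrow = $805.15 + $17.20 = $822.35

$822.35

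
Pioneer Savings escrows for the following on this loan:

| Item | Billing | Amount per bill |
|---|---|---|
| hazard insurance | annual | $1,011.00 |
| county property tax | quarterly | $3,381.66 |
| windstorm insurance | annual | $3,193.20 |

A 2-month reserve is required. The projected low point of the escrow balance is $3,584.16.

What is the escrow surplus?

Hazard insurance — $1,011.00 per year
County property tax — $3,381.66 × 4 = $13,526.64 per year
Windstorm insurance — $3,193.20 per year
Total annual escrow = $17,730.84
Base monthly escrow = $17,730.84 ÷ 12 = $1,477.57
Required cushion = 2 × $1,477.57 = $2,955.14
Excess over cushion: $3,584.16 − $2,955.14 = $629.02

$629.02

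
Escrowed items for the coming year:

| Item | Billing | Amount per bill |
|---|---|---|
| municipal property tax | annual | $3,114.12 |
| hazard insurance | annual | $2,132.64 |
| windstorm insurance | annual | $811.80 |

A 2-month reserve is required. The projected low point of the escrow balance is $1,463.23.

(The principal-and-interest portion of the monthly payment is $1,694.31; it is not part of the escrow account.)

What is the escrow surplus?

Municipal property tax — $3,114.12 annually
Hazard insurance — $2,132.64 annually
Windstorm insurance — $811.80 annually
Yearly total = $3,114.12 + $2,132.64 + $811.80 = $6,058.56
Per month = $6,058.56 / 12 = $504.88
Required reserve = 2 × $504.88 = $1,009.76
Surplus = $1,463.23 − $1,009.76 = $453.47

$453.47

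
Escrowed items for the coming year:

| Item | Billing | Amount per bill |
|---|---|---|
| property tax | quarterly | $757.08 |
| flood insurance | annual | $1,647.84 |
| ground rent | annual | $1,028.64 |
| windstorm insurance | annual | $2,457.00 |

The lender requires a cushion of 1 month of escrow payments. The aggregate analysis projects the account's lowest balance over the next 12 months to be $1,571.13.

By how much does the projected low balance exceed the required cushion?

Property tax: $757.08 × 4 = $3,028.32/yr
Flood insurance: $1,647.84/yr
Ground rent: $1,028.64/yr
Windstorm insurance: $2,457.00/yr
Total annual escrow = $8,161.80
Monthly = $8,161.80 / 12 = $680.15
Required cushion = 1 × $680.15 = $680.15
Surplus = $1,571.13 − $680.15 = $890.98

$890.98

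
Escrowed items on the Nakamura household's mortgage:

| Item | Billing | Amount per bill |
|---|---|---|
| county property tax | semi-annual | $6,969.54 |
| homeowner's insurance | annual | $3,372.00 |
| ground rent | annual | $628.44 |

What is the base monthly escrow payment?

$1,494.96

County property tax = $6,969.54 × 2 = $13,939.08 per year
Homeowner's insurance = $3,372.00 per year
Ground rent = $628.44 per year
Total per year = $17,939.52
Monthly = $17,939.52 / 12 = $1,494.96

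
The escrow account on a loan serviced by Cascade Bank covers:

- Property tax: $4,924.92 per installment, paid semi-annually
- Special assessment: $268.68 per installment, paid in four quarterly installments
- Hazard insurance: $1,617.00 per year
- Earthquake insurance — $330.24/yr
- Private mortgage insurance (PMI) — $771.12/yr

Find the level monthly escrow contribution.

$1,136.91

Property tax = $4,924.92 × 2 = $9,849.84 per year
Special assessment = $268.68 × 4 = $1,074.72 per year
Hazard insurance = $1,617.00 per year
Earthquake insurance = $330.24 per year
Private mortgage insurance (PMI) = $771.12 per year
Annual escrow total = $9,849.84 + $1,074.72 + $1,617.00 + $330.24 + $771.12 = $13,642.92
Monthly = $13,642.92 / 12 = $1,136.91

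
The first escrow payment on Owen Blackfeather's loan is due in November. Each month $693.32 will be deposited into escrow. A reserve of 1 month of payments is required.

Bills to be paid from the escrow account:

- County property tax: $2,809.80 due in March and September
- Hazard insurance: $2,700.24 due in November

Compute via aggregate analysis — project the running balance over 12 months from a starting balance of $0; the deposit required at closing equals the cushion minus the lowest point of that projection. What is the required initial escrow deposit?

Cushion = 1 × $693.32 = $693.32
Trial balance (start $0, +$693.32 each month, − disbursements):
  Nov: +$693.32 − $2,700.24 → -$2,006.92
  Dec: +$693.32 → -$1,313.60
  Jan: +$693.32 → -$620.28
  Feb: +$693.32 → $73.04
  Mar: +$693.32 − $2,809.80 → -$2,043.44
  Apr: +$693.32 → -$1,350.12
  May: +$693.32 → -$656.80
  Jun: +$693.32 → $36.52
  Jul: +$693.32 → $729.84
  Aug: +$693.32 → $1,423.16
  Sep: +$693.32 − $2,809.80 → -$693.32
  Oct: +$693.32 → $0.00
Lowest trial balance = -$2,043.44 (Mar)
Initial deposit = cushion − low point = $693.32 − (-$2,043.44) = $2,736.76

$2,736.76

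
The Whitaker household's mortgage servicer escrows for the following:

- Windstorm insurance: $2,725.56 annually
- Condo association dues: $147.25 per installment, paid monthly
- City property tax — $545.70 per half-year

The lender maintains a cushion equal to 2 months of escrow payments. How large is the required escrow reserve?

$930.66

Windstorm insurance — $2,725.56 per year
Condo association dues — $147.25 × 12 = $1,767.00 per year
City property tax — $545.70 × 2 = $1,091.40 per year
Total annual escrow = $5,583.96
Per month = $5,583.96 ÷ 12 = $465.33
Reserve = 2 × $465.33 = $930.66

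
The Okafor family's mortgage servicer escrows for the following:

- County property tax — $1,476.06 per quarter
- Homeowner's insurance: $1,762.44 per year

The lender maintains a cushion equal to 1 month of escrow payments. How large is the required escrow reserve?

$638.89

County property tax — $1,476.06 × 4 = $5,904.24/yr
Homeowner's insurance — $1,762.44/yr
Total annual escrow = $5,904.24 + $1,762.44 = $7,666.68
Monthly escrow = $7,666.68 ÷ 12 = $638.89
Reserve = 1 × $638.89 = $638.89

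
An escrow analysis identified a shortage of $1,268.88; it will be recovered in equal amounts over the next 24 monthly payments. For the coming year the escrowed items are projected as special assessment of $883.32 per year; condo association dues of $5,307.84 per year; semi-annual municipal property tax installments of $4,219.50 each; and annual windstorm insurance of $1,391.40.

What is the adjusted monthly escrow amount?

Special assessment: $883.32 per year
Condo association dues: $5,307.84 per year
Municipal property tax: $4,219.50 × 2 = $8,439.00 per year
Windstorm insurance: $1,391.40 per year
Total per year = $883.32 + $5,307.84 + $8,439.00 + $1,391.40 = $16,021.56
Per month = $16,021.56 / 12 = $1,335.13
Shortage spread = $1,268.88 / 24 = $52.87/mo
Adjusted monthly = $1,335.13 + $52.87 = $1,388.00

$1,388.00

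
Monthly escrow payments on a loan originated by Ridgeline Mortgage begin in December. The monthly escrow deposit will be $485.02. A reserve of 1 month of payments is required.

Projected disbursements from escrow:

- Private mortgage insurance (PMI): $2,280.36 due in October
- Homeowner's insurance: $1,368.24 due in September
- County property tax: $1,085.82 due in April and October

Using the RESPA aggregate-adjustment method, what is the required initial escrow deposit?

Cushion = 1 × $485.02 = $485.02
Trial balance (start $0, +$485.02 each month, − disbursements):
  Dec: +$485.02 → $485.02
  Jan: +$485.02 → $970.04
  Feb: +$485.02 → $1,455.06
  Mar: +$485.02 → $1,940.08
  Apr: +$485.02 − $1,085.82 → $1,339.28
  May: +$485.02 → $1,824.30
  Jun: +$485.02 → $2,309.32
  Jul: +$485.02 → $2,794.34
  Aug: +$485.02 → $3,279.36
  Sep: +$485.02 − $1,368.24 → $2,396.14
  Oct: +$485.02 − $3,366.18 → -$485.02
  Nov: +$485.02 → $0.00
Lowest trial balance = -$485.02 (Oct)
Initial deposit = cushion − low point = $485.02 − (-$485.02) = $970.04

$970.04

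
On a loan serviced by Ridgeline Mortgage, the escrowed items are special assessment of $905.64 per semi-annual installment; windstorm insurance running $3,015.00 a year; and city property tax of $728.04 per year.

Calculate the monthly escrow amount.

$462.86

Special assessment — $905.64 × 2 = $1,811.28/yr
Windstorm insurance — $3,015.00/yr
City property tax — $728.04/yr
Yearly total = $1,811.28 + $3,015.00 + $728.04 = $5,554.32
Monthly = $5,554.32 ÷ 12 = $462.86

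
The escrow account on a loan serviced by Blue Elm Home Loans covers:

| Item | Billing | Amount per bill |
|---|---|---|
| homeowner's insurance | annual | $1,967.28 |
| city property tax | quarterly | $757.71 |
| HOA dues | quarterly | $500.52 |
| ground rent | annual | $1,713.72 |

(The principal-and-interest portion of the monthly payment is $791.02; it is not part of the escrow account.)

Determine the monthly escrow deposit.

Homeowner's insurance = $1,967.28
City property tax = $757.71 × 4 = $3,030.84
HOA dues = $500.52 × 4 = $2,002.08
Ground rent = $1,713.72
Yearly total = $1,967.28 + $3,030.84 + $2,002.08 + $1,713.72 = $8,713.92
Monthly = $8,713.92 ÷ 12 = $726.16

$726.16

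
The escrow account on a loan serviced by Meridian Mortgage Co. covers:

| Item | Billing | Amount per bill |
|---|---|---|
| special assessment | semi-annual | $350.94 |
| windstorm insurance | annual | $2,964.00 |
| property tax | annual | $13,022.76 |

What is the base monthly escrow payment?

Special assessment — $350.94 × 2 = $701.88
Windstorm insurance — $2,964.00
Property tax — $13,022.76
Total per year = $16,688.64
Monthly escrow = $16,688.64 / 12 = $1,390.72

$1,390.72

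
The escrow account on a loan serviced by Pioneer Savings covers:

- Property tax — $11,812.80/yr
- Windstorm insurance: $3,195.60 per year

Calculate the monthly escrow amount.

$1,250.70

Property tax: $11,812.80
Windstorm insurance: $3,195.60
Total per year = $11,812.80 + $3,195.60 = $15,008.40
Base monthly escrow = $15,008.40 / 12 = $1,250.70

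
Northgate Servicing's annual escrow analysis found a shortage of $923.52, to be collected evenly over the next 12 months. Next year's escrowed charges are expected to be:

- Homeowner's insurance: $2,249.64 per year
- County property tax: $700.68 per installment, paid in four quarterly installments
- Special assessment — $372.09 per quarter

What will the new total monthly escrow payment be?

$622.02

Homeowner's insurance: $2,249.64/yr
County property tax: $700.68 × 4 = $2,802.72/yr
Special assessment: $372.09 × 4 = $1,488.36/yr
Annual escrow total = $2,249.64 + $2,802.72 + $1,488.36 = $6,540.72
Monthly escrow = $6,540.72 / 12 = $545.06
Shortage per month = $923.52 / 12 = $76.96
New monthly escrow = $545.06 + $76.96 = $622.02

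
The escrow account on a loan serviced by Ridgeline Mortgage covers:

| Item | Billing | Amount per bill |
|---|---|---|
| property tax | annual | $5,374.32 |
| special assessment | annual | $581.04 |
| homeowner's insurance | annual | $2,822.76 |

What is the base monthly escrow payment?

$731.51

Property tax = $5,374.32 annually
Special assessment = $581.04 annually
Homeowner's insurance = $2,822.76 annually
Total annual escrow = $8,778.12
Per month = $8,778.12 / 12 = $731.51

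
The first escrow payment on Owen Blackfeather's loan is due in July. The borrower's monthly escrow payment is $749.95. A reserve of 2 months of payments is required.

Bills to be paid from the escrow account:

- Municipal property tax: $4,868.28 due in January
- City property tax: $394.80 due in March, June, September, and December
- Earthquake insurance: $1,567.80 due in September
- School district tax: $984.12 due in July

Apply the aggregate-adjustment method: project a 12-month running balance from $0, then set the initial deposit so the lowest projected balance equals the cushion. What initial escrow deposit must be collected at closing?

$4,460.05

Cushion = 2 × $749.95 = $1,499.90
Trial balance (start $0, +$749.95 each month, − disbursements):
  Jul: +$749.95 − $984.12 → -$234.17
  Aug: +$749.95 → $515.78
  Sep: +$749.95 − $1,962.60 → -$696.87
  Oct: +$749.95 → $53.08
  Nov: +$749.95 → $803.03
  Dec: +$749.95 − $394.80 → $1,158.18
  Jan: +$749.95 − $4,868.28 → -$2,960.15
  Feb: +$749.95 → -$2,210.20
  Mar: +$749.95 − $394.80 → -$1,855.05
  Apr: +$749.95 → -$1,105.10
  May: +$749.95 → -$355.15
  Jun: +$749.95 − $394.80 → $0.00
Lowest trial balance = -$2,960.15 (Jan)
Initial deposit = cushion − low point = $1,499.90 − (-$2,960.15) = $4,460.05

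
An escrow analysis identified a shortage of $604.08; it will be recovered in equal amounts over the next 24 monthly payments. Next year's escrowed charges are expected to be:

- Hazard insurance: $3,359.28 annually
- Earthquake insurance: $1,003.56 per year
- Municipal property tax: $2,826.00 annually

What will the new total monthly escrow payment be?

$624.24

Hazard insurance = $3,359.28 per year
Earthquake insurance = $1,003.56 per year
Municipal property tax = $2,826.00 per year
Annual escrow total = $7,188.84
Monthly = $7,188.84 / 12 = $599.07
Shortage spread = $604.08 / 24 = $25.17/mo
New monthly escrow = $599.07 + $25.17 = $624.24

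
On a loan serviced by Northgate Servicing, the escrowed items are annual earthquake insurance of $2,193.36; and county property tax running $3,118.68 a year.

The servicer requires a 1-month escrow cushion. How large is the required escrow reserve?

Earthquake insurance — $2,193.36 annually
County property tax — $3,118.68 annually
Combined annual = $2,193.36 + $3,118.68 = $5,312.04
Per month = $5,312.04 / 12 = $442.67
Cushion = 1 × $442.67 = $442.67

$442.67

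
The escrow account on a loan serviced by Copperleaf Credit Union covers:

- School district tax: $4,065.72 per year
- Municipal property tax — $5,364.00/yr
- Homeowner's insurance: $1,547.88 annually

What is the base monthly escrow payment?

School district tax: $4,065.72 annually
Municipal property tax: $5,364.00 annually
Homeowner's insurance: $1,547.88 annually
Combined annual = $10,977.60
Per month = $10,977.60 ÷ 12 = $914.80

$914.80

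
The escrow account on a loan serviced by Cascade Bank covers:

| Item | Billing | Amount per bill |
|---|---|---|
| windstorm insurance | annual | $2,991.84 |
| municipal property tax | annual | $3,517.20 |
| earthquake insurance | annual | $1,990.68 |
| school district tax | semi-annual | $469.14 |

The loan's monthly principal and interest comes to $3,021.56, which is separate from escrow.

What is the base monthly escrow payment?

Windstorm insurance — $2,991.84 per year
Municipal property tax — $3,517.20 per year
Earthquake insurance — $1,990.68 per year
School district tax — $469.14 × 2 = $938.28 per year
Yearly total = $2,991.84 + $3,517.20 + $1,990.68 + $938.28 = $9,438.00
Base monthly escrow = $9,438.00 ÷ 12 = $786.50

$786.50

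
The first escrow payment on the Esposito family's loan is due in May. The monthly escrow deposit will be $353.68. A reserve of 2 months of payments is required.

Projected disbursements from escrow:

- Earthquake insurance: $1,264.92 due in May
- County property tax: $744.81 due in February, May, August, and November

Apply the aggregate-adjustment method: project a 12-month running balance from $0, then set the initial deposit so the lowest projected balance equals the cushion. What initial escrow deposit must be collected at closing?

$2,363.41

Cushion = 2 × $353.68 = $707.36
Trial balance (start $0, +$353.68 each month, − disbursements):
  May: +$353.68 − $2,009.73 → -$1,656.05
  Jun: +$353.68 → -$1,302.37
  Jul: +$353.68 → -$948.69
  Aug: +$353.68 − $744.81 → -$1,339.82
  Sep: +$353.68 → -$986.14
  Oct: +$353.68 → -$632.46
  Nov: +$353.68 − $744.81 → -$1,023.59
  Dec: +$353.68 → -$669.91
  Jan: +$353.68 → -$316.23
  Feb: +$353.68 − $744.81 → -$707.36
  Mar: +$353.68 → -$353.68
  Apr: +$353.68 → $0.00
Lowest trial balance = -$1,656.05 (May)
Initial deposit = cushion − low point = $707.36 − (-$1,656.05) = $2,363.41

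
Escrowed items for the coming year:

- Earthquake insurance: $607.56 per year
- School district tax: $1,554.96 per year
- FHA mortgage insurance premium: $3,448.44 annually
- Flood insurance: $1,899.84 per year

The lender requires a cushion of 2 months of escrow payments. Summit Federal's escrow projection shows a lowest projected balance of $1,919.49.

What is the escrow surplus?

$667.69

Earthquake insurance = $607.56/yr
School district tax = $1,554.96/yr
FHA mortgage insurance premium = $3,448.44/yr
Flood insurance = $1,899.84/yr
Yearly total = $607.56 + $1,554.96 + $3,448.44 + $1,899.84 = $7,510.80
Per month = $7,510.80 ÷ 12 = $625.90
Required cushion = 2 × $625.90 = $1,251.80
Excess over cushion: $1,919.49 − $1,251.80 = $667.69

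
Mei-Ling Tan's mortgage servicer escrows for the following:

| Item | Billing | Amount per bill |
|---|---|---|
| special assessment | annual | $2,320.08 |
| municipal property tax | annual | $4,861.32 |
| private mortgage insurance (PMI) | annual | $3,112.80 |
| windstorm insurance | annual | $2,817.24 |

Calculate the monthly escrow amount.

Special assessment — $2,320.08/yr
Municipal property tax — $4,861.32/yr
Private mortgage insurance (PMI) — $3,112.80/yr
Windstorm insurance — $2,817.24/yr
Combined annual = $13,111.44
Monthly = $13,111.44 ÷ 12 = $1,092.62

$1,092.62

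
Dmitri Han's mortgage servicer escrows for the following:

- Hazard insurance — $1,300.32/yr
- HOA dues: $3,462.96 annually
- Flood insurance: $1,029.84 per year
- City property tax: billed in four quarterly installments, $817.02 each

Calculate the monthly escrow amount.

Hazard insurance = $1,300.32
HOA dues = $3,462.96
Flood insurance = $1,029.84
City property tax = $817.02 × 4 = $3,268.08
Total per year = $9,061.20
Monthly escrow = $9,061.20 / 12 = $755.10

$755.10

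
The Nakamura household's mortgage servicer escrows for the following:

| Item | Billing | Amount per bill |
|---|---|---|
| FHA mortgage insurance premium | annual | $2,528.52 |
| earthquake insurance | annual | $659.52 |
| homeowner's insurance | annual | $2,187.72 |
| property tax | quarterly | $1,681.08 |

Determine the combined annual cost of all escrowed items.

FHA mortgage insurance premium: $2,528.52 per year
Earthquake insurance: $659.52 per year
Homeowner's insurance: $2,187.72 per year
Property tax: $1,681.08 × 4 = $6,724.32 per year
Total per year = $12,100.08

$12,100.08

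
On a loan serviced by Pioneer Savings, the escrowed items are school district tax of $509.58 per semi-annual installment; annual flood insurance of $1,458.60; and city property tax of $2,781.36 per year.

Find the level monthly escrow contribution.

$438.26

School district tax — $509.58 × 2 = $1,019.16
Flood insurance — $1,458.60
City property tax — $2,781.36
Total per year = $1,019.16 + $1,458.60 + $2,781.36 = $5,259.12
Base monthly escrow = $5,259.12 ÷ 12 = $438.26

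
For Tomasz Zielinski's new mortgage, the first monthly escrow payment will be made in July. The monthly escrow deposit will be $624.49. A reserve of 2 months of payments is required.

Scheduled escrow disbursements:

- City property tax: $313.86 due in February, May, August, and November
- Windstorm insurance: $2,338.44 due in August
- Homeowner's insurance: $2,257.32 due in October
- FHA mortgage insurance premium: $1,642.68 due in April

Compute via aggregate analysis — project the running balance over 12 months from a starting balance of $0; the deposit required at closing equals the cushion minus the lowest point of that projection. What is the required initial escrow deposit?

Cushion = 2 × $624.49 = $1,248.98
Trial balance (start $0, +$624.49 each month, − disbursements):
  Jul: +$624.49 → $624.49
  Aug: +$624.49 − $2,652.30 → -$1,403.32
  Sep: +$624.49 → -$778.83
  Oct: +$624.49 − $2,257.32 → -$2,411.66
  Nov: +$624.49 − $313.86 → -$2,101.03
  Dec: +$624.49 → -$1,476.54
  Jan: +$624.49 → -$852.05
  Feb: +$624.49 − $313.86 → -$541.42
  Mar: +$624.49 → $83.07
  Apr: +$624.49 − $1,642.68 → -$935.12
  May: +$624.49 − $313.86 → -$624.49
  Jun: +$624.49 → $0.00
Lowest trial balance = -$2,411.66 (Oct)
Initial deposit = cushion − low point = $1,248.98 − (-$2,411.66) = $3,660.64

$3,660.64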